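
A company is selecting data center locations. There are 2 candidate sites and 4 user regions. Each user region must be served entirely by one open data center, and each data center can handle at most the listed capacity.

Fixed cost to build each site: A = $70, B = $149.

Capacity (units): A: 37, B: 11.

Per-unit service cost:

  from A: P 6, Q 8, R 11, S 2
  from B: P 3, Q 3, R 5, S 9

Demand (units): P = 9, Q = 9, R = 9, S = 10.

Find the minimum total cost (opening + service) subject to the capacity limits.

Open {A}: P→A 6·9=54, Q→A 8·9=72, R→A 11·9=99, S→A 2·10=20.
Loads: A carries 37/37. Service 245; fixed 70; total 315.
Next best feasible plan costs 410.

Minimum total cost: 315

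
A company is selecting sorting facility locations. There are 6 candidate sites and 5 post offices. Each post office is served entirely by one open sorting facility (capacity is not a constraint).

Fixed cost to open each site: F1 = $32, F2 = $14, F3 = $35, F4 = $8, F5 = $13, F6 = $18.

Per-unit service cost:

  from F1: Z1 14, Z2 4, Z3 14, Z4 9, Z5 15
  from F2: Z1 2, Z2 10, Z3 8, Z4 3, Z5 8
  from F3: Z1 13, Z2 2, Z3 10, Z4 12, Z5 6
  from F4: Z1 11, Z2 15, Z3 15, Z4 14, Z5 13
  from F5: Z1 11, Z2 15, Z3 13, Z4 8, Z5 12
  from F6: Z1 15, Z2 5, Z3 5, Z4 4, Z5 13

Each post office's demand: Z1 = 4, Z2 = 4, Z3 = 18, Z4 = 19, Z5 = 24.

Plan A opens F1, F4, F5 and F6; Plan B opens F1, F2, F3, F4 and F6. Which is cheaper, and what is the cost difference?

Plan A: {F1, F4, F5, F6}: Z1→F4 11·4=44, Z2→F1 4·4=16, Z3→F6 5·18=90, Z4→F6 4·19=76, Z5→F5 12·24=288. Service 514; fixed 71; total 585.
Plan B: {F1, F2, F3, F4, F6}: Z1→F2 2·4=8, Z2→F3 2·4=8, Z3→F6 5·18=90, Z4→F2 3·19=57, Z5→F3 6·24=144. Service 307; fixed 107; total 414.
Difference: |585 − 414| = 171.

Plan B is cheaper by 171.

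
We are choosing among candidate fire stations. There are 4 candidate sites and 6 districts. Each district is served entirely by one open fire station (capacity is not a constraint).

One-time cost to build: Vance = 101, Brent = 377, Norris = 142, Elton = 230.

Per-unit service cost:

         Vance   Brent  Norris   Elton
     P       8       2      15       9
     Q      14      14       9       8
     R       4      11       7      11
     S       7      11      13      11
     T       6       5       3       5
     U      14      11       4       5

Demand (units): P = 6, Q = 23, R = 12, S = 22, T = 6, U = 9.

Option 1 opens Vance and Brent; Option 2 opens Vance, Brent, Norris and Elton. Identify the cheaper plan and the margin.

Option 1: {Vance, Brent}: P→Brent 2·6=12, Q→Vance 14·23=322, R→Vance 4·12=48, S→Vance 7·22=154, T→Brent 5·6=30, U→Brent 11·9=99. Service 665; fixed 478; total 1143.
Option 2: {Vance, Brent, Norris, Elton}: P→Brent 2·6=12, Q→Elton 8·23=184, R→Vance 4·12=48, S→Vance 7·22=154, T→Norris 3·6=18, U→Norris 4·9=36. Service 452; fixed 850; total 1302.
Difference: |1143 − 1302| = 159.

Option 1 is cheaper by 159.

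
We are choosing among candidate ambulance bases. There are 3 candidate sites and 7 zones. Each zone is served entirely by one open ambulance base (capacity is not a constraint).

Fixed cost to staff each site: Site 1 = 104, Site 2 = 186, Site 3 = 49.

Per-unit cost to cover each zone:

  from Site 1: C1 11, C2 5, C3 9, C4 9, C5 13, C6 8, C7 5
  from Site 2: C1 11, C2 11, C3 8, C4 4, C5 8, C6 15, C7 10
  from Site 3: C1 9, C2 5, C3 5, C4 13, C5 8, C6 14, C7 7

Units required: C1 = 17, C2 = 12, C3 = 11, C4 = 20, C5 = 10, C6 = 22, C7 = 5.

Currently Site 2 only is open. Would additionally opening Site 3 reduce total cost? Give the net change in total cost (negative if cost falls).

Current service cost with {Site 2}: 947.
Adding Site 3: each zone re-picks its cheapest; new service cost 771, saving 176.
Extra fixed cost: 49. Net change = 49 − 176 = -127.
(Totals: 1133 → 1006.)

Yes — net change −127 (cost falls by 127).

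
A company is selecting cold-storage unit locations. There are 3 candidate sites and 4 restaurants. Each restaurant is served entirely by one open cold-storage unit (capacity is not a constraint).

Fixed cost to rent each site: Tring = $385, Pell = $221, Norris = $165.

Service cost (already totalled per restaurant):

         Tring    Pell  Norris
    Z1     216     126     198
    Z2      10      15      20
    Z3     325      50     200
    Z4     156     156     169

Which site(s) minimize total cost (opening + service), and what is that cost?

For any fixed open set, each restaurant goes to its cheapest open site; total = fixed + service.
{Pell}: Z1→Pell 126, Z2→Pell 15, Z3→Pell 50, Z4→Pell 156. Service 347; fixed 221; total 568.
{Pell, Norris}: service 347 + fixed 386 = 733
{Norris}: service 587 + fixed 165 = 752
{Tring, Pell, Norris}: service 342 + fixed 771 = 1113
No other subset beats 568.

Open Pell only; minimum total cost 568.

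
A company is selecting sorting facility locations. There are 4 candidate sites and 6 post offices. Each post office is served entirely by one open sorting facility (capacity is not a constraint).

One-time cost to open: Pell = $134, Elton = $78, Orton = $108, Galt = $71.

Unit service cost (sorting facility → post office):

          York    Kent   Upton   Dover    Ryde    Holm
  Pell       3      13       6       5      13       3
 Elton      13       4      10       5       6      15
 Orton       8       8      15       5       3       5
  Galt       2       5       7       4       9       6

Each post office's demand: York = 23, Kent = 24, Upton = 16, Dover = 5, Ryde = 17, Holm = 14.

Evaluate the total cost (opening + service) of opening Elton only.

Total cost: 970

Each post office is assigned to its cheapest site among the open ones.
{Elton}: York→Elton 13·23=299, Kent→Elton 4·24=96, Upton→Elton 10·16=160, Dover→Elton 5·5=25, Ryde→Elton 6·17=102, Holm→Elton 15·14=210. Service 892; fixed 78; total 970.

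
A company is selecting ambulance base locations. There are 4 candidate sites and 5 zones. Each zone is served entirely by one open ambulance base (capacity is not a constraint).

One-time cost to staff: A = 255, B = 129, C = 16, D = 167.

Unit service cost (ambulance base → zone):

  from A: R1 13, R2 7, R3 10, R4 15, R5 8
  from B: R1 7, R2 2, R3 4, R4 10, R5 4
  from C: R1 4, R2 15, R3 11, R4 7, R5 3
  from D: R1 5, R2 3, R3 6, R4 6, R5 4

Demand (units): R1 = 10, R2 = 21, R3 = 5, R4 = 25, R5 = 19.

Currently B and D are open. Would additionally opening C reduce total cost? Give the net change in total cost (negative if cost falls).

Yes — net change −13 (cost falls by 13).

Current service cost with {B, D}: 338.
Adding C: each zone re-picks its cheapest; new service cost 309, saving 29.
Extra fixed cost: 16. Net change = 16 − 29 = -13.
(Totals: 634 → 621.)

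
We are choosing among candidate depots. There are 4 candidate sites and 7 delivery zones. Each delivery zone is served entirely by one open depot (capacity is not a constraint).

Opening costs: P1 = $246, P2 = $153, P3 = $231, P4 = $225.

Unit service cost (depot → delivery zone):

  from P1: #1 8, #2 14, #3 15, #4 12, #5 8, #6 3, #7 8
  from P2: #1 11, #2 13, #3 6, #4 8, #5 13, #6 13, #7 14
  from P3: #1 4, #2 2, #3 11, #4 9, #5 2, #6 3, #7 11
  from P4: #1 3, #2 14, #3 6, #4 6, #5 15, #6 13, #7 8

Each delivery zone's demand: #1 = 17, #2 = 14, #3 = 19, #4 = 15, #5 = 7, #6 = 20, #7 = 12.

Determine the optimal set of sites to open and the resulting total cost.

For any fixed open set, each delivery zone goes to its cheapest open site; total = fixed + service.
{P3}: #1→P3 4·17=68, #2→P3 2·14=28, #3→P3 11·19=209, #4→P3 9·15=135, #5→P3 2·7=14, #6→P3 3·20=60, #7→P3 11·12=132. Service 646; fixed 231; total 877.
{P3, P4}: #1→P4 3·17=51, #2→P3 2·14=28, #3→P4 6·19=114, #4→P4 6·15=90, #5→P3 2·7=14, #6→P3 3·20=60, #7→P4 8·12=96. Service 453; fixed 456; total 909.
{P2, P3}: service 536 + fixed 384 = 920
{P1, P2, P3, P4}: service 453 + fixed 855 = 1308
No other subset beats 877.

Open P3 only; minimum total cost 877.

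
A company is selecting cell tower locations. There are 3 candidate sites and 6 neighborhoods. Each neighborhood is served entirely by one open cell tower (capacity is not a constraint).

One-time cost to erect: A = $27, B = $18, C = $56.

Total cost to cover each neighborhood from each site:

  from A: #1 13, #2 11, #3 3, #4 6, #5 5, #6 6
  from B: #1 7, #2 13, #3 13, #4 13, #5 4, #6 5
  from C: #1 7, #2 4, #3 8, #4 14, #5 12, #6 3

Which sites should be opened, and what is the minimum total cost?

For any fixed open set, each neighborhood goes to its cheapest open site; total = fixed + service.
{A}: #1→A 13, #2→A 11, #3→A 3, #4→A 6, #5→A 5, #6→A 6. Service 44; fixed 27; total 71.
{B}: #1→B 7, #2→B 13, #3→B 13, #4→B 13, #5→B 4, #6→B 5. Service 55; fixed 18; total 73.
{A, B}: #1→B 7, #2→A 11, #3→A 3, #4→A 6, #5→B 4, #6→B 5. Service 36; fixed 45; total 81.
{A, B, C}: service 27 + fixed 101 = 128
(All 7 nonempty subsets were checked; A only is lowest.)

Open A only; minimum total cost 71.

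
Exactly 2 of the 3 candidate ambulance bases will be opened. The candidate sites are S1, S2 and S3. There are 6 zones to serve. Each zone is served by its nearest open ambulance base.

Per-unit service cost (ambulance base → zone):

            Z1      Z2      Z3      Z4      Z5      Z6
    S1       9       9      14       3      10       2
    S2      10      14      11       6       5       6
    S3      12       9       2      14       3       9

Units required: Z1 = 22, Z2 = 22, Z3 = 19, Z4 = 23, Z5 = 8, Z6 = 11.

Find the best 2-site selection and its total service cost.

Choose S1 and S3; total service cost 549.

With exactly 2 open, each zone uses its cheapest among the chosen.
{S1, S3}: Z1→S1 9·22=198, Z2→S1 9·22=198, Z3→S3 2·19=38, Z4→S1 3·23=69, Z5→S3 3·8=24, Z6→S1 2·11=22. Service cost 549.
{S2, S3}: service cost 684
{S1, S2}: service cost 736
Among all 3 size-2 choices, {S1, S3} is lowest.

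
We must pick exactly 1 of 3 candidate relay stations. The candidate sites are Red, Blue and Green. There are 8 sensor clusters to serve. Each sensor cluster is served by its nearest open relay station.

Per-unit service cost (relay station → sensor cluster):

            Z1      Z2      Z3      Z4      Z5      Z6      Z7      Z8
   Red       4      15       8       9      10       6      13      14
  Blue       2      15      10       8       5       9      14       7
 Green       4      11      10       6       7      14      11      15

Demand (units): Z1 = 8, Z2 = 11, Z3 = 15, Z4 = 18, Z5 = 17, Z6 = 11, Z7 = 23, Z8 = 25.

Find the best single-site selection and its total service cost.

With exactly 1 open, each sensor cluster uses its cheapest among the chosen.
{Blue}: Z1→Blue 2·8=16, Z2→Blue 15·11=165, Z3→Blue 10·15=150, Z4→Blue 8·18=144, Z5→Blue 5·17=85, Z6→Blue 9·11=99, Z7→Blue 14·23=322, Z8→Blue 7·25=175. Service cost 1156.
{Green}: service cost 1312
{Red}: service cost 1364
Among all 3 size-1 choices, {Blue} is lowest.

Choose Blue only; total service cost 1156.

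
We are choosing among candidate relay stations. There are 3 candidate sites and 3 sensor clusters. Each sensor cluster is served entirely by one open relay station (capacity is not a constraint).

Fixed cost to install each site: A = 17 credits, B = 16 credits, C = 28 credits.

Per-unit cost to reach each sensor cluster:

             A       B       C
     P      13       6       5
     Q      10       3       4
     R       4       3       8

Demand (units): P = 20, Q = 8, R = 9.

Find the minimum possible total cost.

Minimum total cost: 187

For any fixed open set, each sensor cluster goes to its cheapest open site; total = fixed + service.
{B}: P→B 6·20=120, Q→B 3·8=24, R→B 3·9=27. Service 171; fixed 16; total 187.
{B, C}: P→C 5·20=100, Q→B 3·8=24, R→B 3·9=27. Service 151; fixed 44; total 195.
{A, B}: P→B 6·20=120, Q→B 3·8=24, R→B 3·9=27. Service 171; fixed 33; total 204.
{A, B, C}: service 151 + fixed 61 = 212
No other subset beats 187.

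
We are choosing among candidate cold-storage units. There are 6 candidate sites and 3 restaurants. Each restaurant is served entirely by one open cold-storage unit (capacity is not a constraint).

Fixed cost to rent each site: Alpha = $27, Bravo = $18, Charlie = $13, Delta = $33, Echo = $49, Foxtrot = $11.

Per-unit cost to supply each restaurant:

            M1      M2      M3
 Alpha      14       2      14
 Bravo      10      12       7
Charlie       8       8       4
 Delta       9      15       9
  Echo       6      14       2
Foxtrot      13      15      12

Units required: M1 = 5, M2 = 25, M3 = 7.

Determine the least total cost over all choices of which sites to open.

For any fixed open set, each restaurant goes to its cheapest open site; total = fixed + service.
{Alpha, Charlie}: M1→Charlie 8·5=40, M2→Alpha 2·25=50, M3→Charlie 4·7=28. Service 118; fixed 40; total 158.
{Alpha, Charlie, Foxtrot}: M1→Charlie 8·5=40, M2→Alpha 2·25=50, M3→Charlie 4·7=28. Service 118; fixed 51; total 169.
{Alpha, Echo}: service 94 + fixed 76 = 170
{Alpha, Bravo, Charlie, Delta, Echo, Foxtrot}: service 94 + fixed 151 = 245
No other subset beats 158.

Minimum total cost: 158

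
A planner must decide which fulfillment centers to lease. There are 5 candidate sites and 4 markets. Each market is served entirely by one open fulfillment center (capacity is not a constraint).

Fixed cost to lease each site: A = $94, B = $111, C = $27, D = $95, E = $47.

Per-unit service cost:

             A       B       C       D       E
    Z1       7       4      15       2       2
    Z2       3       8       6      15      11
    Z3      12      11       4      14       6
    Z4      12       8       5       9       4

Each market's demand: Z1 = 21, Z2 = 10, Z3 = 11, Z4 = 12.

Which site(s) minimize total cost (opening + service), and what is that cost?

Open C and E; minimum total cost 268.

For any fixed open set, each market goes to its cheapest open site; total = fixed + service.
{C, E}: Z1→E 2·21=42, Z2→C 6·10=60, Z3→C 4·11=44, Z4→E 4·12=48. Service 194; fixed 74; total 268.
{E}: Z1→E 2·21=42, Z2→E 11·10=110, Z3→E 6·11=66, Z4→E 4·12=48. Service 266; fixed 47; total 313.
{A, E}: service 186 + fixed 141 = 327
{A, B, C, D, E}: service 164 + fixed 374 = 538
No other subset beats 268.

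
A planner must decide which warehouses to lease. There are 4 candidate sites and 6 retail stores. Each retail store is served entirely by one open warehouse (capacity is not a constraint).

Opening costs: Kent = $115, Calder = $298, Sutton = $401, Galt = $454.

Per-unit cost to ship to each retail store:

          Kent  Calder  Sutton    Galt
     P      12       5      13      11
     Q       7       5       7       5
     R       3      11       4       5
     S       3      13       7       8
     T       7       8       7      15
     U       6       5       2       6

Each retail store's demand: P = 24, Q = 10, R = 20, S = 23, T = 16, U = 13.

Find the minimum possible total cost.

For any fixed open set, each retail store goes to its cheapest open site; total = fixed + service.
{Kent}: P→Kent 12·24=288, Q→Kent 7·10=70, R→Kent 3·20=60, S→Kent 3·23=69, T→Kent 7·16=112, U→Kent 6·13=78. Service 677; fixed 115; total 792.
{Kent, Calder}: service 476 + fixed 413 = 889
{Kent, Sutton}: P→Kent 12·24=288, Q→Kent 7·10=70, R→Kent 3·20=60, S→Kent 3·23=69, T→Kent 7·16=112, U→Sutton 2·13=26. Service 625; fixed 516; total 1141.
{Kent, Calder, Sutton, Galt}: P→Calder 5·24=120, Q→Calder 5·10=50, R→Kent 3·20=60, S→Kent 3·23=69, T→Kent 7·16=112, U→Sutton 2·13=26. Service 437; fixed 1268; total 1705.
No other subset beats 792.

Minimum total cost: 792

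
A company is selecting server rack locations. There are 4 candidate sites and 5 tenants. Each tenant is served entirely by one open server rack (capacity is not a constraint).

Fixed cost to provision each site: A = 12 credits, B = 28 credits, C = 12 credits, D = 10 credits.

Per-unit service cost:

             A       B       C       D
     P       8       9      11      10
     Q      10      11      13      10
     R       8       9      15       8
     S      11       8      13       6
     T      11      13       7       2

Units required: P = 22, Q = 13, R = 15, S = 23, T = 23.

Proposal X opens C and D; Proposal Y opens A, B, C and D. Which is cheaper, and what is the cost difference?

Proposal Y is cheaper by 4.

Proposal X: {C, D}: P→D 10·22=220, Q→D 10·13=130, R→D 8·15=120, S→D 6·23=138, T→D 2·23=46. Service 654; fixed 22; total 676.
Proposal Y: {A, B, C, D}: P→A 8·22=176, Q→A 10·13=130, R→A 8·15=120, S→D 6·23=138, T→D 2·23=46. Service 610; fixed 62; total 672.
Difference: |676 − 672| = 4.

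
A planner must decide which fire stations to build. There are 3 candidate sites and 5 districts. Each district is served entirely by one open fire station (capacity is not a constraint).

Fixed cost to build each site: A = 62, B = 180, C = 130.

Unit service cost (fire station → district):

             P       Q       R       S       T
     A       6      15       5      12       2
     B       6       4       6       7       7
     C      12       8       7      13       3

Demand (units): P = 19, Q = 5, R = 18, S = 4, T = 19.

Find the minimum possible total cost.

For any fixed open set, each district goes to its cheapest open site; total = fixed + service.
{A}: P→A 6·19=114, Q→A 15·5=75, R→A 5·18=90, S→A 12·4=48, T→A 2·19=38. Service 365; fixed 62; total 427.
{A, C}: service 330 + fixed 192 = 522
{A, B}: P→A 6·19=114, Q→B 4·5=20, R→A 5·18=90, S→B 7·4=28, T→A 2·19=38. Service 290; fixed 242; total 532.
{A, B, C}: service 290 + fixed 372 = 662
No other subset beats 427.

Minimum total cost: 427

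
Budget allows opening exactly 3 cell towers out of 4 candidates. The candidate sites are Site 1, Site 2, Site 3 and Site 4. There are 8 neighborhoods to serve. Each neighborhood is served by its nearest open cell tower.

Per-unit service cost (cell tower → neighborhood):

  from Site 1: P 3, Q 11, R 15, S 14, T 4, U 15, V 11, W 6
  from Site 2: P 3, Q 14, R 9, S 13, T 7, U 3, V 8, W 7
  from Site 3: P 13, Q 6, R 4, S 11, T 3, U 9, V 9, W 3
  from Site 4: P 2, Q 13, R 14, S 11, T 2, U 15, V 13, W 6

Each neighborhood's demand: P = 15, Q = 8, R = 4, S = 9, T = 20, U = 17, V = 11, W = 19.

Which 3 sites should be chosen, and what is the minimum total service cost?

Choose Site 2, Site 3 and Site 4; total service cost 429.

With exactly 3 open, each neighborhood uses its cheapest among the chosen.
{Site 2, Site 3, Site 4}: P→Site 4 2·15=30, Q→Site 3 6·8=48, R→Site 3 4·4=16, S→Site 3 11·9=99, T→Site 4 2·20=40, U→Site 2 3·17=51, V→Site 2 8·11=88, W→Site 3 3·19=57. Service cost 429.
{Site 1, Site 2, Site 3}: service cost 464
{Site 1, Site 3, Site 4}: service cost 542
Among all 4 size-3 choices, {Site 2, Site 3, Site 4} is lowest.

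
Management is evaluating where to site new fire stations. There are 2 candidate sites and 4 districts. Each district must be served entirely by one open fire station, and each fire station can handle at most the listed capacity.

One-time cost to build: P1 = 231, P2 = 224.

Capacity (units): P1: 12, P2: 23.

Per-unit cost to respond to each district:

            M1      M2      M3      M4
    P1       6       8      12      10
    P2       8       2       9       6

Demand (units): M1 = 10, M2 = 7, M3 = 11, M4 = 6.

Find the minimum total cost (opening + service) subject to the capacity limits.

Open {P1, P2}: M1→P2 8·10=80, M2→P2 2·7=14, M3→P1 12·11=132, M4→P2 6·6=36.
Loads: P1 carries 11/12, P2 carries 23/23. Service 262; fixed 455; total 717.

Minimum total cost: 717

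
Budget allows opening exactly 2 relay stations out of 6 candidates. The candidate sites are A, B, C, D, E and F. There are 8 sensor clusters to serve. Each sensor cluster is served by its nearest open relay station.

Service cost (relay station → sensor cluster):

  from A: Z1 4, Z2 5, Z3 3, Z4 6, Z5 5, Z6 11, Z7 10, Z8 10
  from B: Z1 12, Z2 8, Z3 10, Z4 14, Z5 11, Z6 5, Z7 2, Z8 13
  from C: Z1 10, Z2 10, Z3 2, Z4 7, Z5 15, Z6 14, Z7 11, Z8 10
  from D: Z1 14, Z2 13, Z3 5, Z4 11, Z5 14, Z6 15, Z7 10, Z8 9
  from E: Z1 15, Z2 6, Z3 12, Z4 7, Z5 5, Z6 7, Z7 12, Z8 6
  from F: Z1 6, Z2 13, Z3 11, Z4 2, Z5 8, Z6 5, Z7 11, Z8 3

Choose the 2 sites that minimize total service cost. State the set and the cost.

Choose A and F; total service cost 37.

With exactly 2 open, each sensor cluster uses its cheapest among the chosen.
{A, F}: Z1→A 4, Z2→A 5, Z3→A 3, Z4→F 2, Z5→A 5, Z6→F 5, Z7→A 10, Z8→F 3. Service cost 37.
{A, B}: service cost 40
{B, F}: service cost 44
Among all 15 size-2 choices, {A, F} is lowest.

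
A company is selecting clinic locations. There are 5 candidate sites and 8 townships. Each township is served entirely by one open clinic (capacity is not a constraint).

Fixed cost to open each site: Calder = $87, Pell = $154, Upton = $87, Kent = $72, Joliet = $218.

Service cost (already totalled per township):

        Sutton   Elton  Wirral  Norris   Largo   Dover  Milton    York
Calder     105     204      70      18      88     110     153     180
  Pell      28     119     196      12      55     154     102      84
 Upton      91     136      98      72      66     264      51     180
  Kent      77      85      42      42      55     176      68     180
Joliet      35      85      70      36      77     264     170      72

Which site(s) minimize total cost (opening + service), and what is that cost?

For any fixed open set, each township goes to its cheapest open site; total = fixed + service.
{Pell, Kent}: Sutton→Pell 28, Elton→Kent 85, Wirral→Kent 42, Norris→Pell 12, Largo→Pell 55, Dover→Pell 154, Milton→Kent 68, York→Pell 84. Service 528; fixed 226; total 754.
{Calder, Kent}: Sutton→Kent 77, Elton→Kent 85, Wirral→Kent 42, Norris→Calder 18, Largo→Kent 55, Dover→Calder 110, Milton→Kent 68, York→Calder 180. Service 635; fixed 159; total 794.
{Calder, Pell, Kent}: Sutton→Pell 28, Elton→Kent 85, Wirral→Kent 42, Norris→Pell 12, Largo→Pell 55, Dover→Calder 110, Milton→Kent 68, York→Pell 84. Service 484; fixed 313; total 797.
{Calder, Pell, Upton, Kent, Joliet}: Sutton→Pell 28, Elton→Kent 85, Wirral→Kent 42, Norris→Pell 12, Largo→Pell 55, Dover→Calder 110, Milton→Upton 51, York→Joliet 72. Service 455; fixed 618; total 1073.
No other subset beats 754.

Open Pell and Kent; minimum total cost 754.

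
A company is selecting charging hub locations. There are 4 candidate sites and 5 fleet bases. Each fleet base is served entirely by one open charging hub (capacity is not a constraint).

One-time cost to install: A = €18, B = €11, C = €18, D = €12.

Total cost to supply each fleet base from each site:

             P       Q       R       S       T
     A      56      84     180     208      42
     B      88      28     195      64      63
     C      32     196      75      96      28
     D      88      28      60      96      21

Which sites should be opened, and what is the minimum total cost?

Open B, C and D; minimum total cost 246.

For any fixed open set, each fleet base goes to its cheapest open site; total = fixed + service.
{B, C, D}: P→C 32, Q→B 28, R→D 60, S→B 64, T→D 21. Service 205; fixed 41; total 246.
{B, C}: service 227 + fixed 29 = 256
{A, B, C, D}: service 205 + fixed 59 = 264
{B}: P→B 88, Q→B 28, R→B 195, S→B 64, T→B 63. Service 438; fixed 11; total 449.
No other subset beats 246.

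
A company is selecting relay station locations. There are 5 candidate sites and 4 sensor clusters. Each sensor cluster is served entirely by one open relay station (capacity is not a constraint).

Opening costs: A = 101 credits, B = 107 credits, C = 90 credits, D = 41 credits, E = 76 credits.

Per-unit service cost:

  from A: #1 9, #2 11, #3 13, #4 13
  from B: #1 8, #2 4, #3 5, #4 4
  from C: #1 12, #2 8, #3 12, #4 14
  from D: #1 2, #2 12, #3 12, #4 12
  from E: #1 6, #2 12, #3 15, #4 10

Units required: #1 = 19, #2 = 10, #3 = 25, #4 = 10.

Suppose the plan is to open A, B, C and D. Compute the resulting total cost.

Each sensor cluster is assigned to its cheapest site among the open ones.
{A, B, C, D}: #1→D 2·19=38, #2→B 4·10=40, #3→B 5·25=125, #4→B 4·10=40. Service 243; fixed 339; total 582.

Total cost: 582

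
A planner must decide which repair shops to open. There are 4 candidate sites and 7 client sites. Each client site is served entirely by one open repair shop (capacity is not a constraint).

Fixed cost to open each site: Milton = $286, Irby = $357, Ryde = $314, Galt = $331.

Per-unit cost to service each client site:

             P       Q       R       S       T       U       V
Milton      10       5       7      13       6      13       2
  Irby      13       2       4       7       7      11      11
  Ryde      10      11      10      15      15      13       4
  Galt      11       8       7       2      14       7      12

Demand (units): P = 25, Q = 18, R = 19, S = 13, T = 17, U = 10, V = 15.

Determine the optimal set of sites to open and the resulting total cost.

For any fixed open set, each client site goes to its cheapest open site; total = fixed + service.
{Milton}: P→Milton 10·25=250, Q→Milton 5·18=90, R→Milton 7·19=133, S→Milton 13·13=169, T→Milton 6·17=102, U→Milton 13·10=130, V→Milton 2·15=30. Service 904; fixed 286; total 1190.
{Irby}: service 922 + fixed 357 = 1279
{Milton, Galt}: service 701 + fixed 617 = 1318
{Milton, Irby, Ryde, Galt}: service 590 + fixed 1288 = 1878
No other subset beats 1190.

Open Milton only; minimum total cost 1190.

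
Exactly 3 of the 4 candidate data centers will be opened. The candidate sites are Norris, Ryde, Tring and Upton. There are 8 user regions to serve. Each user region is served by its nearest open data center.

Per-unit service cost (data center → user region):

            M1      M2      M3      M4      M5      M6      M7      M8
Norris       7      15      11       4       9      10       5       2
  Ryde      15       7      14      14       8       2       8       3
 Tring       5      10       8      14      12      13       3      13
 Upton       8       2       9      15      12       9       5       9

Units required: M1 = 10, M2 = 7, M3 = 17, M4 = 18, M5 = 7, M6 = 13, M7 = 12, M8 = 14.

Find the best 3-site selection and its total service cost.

With exactly 3 open, each user region uses its cheapest among the chosen.
{Norris, Ryde, Tring}: M1→Tring 5·10=50, M2→Ryde 7·7=49, M3→Tring 8·17=136, M4→Norris 4·18=72, M5→Ryde 8·7=56, M6→Ryde 2·13=26, M7→Tring 3·12=36, M8→Norris 2·14=28. Service cost 453.
{Norris, Ryde, Upton}: service cost 479
{Norris, Tring, Upton}: service cost 516
Among all 4 size-3 choices, {Norris, Ryde, Tring} is lowest.

Choose Norris, Ryde and Tring; total service cost 453.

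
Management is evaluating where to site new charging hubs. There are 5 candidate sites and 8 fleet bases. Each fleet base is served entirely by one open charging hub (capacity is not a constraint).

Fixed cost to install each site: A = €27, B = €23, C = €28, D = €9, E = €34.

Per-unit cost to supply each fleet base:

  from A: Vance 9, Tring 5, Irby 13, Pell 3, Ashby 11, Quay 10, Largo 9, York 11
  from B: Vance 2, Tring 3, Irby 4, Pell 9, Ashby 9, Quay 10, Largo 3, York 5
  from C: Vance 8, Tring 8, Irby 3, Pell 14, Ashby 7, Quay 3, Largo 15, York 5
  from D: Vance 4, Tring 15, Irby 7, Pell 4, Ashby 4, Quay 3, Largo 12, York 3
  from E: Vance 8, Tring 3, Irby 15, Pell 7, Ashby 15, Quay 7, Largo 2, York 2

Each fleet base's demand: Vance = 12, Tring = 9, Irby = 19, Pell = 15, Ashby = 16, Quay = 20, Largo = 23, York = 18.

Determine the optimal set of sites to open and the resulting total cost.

For any fixed open set, each fleet base goes to its cheapest open site; total = fixed + service.
{B, D, E}: Vance→B 2·12=24, Tring→B 3·9=27, Irby→B 4·19=76, Pell→D 4·15=60, Ashby→D 4·16=64, Quay→D 3·20=60, Largo→E 2·23=46, York→E 2·18=36. Service 393; fixed 66; total 459.
{B, D}: service 434 + fixed 32 = 466
{B, C, D, E}: Vance→B 2·12=24, Tring→B 3·9=27, Irby→C 3·19=57, Pell→D 4·15=60, Ashby→D 4·16=64, Quay→C 3·20=60, Largo→E 2·23=46, York→E 2·18=36. Service 374; fixed 94; total 468.
{A, B, C, D, E}: service 359 + fixed 121 = 480
No other subset beats 459.

Open B, D and E; minimum total cost 459.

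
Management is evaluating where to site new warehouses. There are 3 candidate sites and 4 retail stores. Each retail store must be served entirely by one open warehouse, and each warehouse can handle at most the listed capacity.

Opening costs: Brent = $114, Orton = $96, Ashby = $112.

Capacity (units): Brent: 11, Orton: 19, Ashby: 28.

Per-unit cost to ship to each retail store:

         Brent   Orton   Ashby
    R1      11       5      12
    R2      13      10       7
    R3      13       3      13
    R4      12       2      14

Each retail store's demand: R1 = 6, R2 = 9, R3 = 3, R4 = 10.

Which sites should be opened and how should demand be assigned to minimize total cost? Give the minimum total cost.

Minimum total cost: 330

Open {Orton, Ashby}: R1→Orton 5·6=30, R2→Ashby 7·9=63, R3→Orton 3·3=9, R4→Orton 2·10=20.
Loads: Orton carries 19/19, Ashby carries 9/28. Service 122; fixed 208; total 330.
Next best feasible plan costs 360.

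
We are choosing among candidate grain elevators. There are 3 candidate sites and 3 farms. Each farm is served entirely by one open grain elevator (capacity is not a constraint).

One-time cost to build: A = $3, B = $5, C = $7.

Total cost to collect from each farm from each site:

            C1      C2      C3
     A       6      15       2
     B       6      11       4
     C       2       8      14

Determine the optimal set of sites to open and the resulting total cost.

Open A and C; minimum total cost 22.

For any fixed open set, each farm goes to its cheapest open site; total = fixed + service.
{A, C}: C1→C 2, C2→C 8, C3→A 2. Service 12; fixed 10; total 22.
{A}: C1→A 6, C2→A 15, C3→A 2. Service 23; fixed 3; total 26.
{B}: service 21 + fixed 5 = 26
{A, B, C}: service 12 + fixed 15 = 27
No other subset beats 22.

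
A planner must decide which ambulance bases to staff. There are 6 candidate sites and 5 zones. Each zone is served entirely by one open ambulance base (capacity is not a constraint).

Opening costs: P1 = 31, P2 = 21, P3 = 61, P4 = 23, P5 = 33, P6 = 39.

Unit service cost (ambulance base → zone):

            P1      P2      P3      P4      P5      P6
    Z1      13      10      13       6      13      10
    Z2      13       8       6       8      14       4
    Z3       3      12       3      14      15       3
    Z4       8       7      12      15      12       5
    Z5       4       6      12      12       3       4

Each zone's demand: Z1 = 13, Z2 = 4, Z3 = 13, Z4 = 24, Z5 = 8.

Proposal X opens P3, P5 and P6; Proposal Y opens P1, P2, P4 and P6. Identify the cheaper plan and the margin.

Proposal Y is cheaper by 63.

Proposal X: {P3, P5, P6}: Z1→P6 10·13=130, Z2→P6 4·4=16, Z3→P3 3·13=39, Z4→P6 5·24=120, Z5→P5 3·8=24. Service 329; fixed 133; total 462.
Proposal Y: {P1, P2, P4, P6}: Z1→P4 6·13=78, Z2→P6 4·4=16, Z3→P1 3·13=39, Z4→P6 5·24=120, Z5→P1 4·8=32. Service 285; fixed 114; total 399.
Difference: |462 − 399| = 63.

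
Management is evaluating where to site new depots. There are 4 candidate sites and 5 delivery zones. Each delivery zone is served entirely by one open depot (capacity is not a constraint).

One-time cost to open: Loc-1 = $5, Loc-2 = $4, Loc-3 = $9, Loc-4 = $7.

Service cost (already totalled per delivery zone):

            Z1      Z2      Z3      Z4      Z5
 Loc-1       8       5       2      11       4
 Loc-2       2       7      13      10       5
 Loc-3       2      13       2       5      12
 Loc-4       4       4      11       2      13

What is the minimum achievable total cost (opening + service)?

For any fixed open set, each delivery zone goes to its cheapest open site; total = fixed + service.
{Loc-1, Loc-4}: Z1→Loc-4 4, Z2→Loc-4 4, Z3→Loc-1 2, Z4→Loc-4 2, Z5→Loc-1 4. Service 16; fixed 12; total 28.
{Loc-1, Loc-2, Loc-4}: service 14 + fixed 16 = 30
{Loc-1, Loc-2}: Z1→Loc-2 2, Z2→Loc-1 5, Z3→Loc-1 2, Z4→Loc-2 10, Z5→Loc-1 4. Service 23; fixed 9; total 32.
{Loc-1, Loc-2, Loc-3, Loc-4}: Z1→Loc-2 2, Z2→Loc-4 4, Z3→Loc-1 2, Z4→Loc-4 2, Z5→Loc-1 4. Service 14; fixed 25; total 39.
No other subset beats 28.

Minimum total cost: 28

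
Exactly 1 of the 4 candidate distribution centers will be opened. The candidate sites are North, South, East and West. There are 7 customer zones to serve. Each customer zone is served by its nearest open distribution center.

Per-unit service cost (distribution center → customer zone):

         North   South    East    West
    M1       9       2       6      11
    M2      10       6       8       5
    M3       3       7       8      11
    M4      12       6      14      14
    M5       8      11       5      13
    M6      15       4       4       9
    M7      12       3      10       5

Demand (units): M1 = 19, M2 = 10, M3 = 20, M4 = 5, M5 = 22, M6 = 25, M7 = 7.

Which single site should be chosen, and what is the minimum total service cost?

With exactly 1 open, each customer zone uses its cheapest among the chosen.
{South}: M1→South 2·19=38, M2→South 6·10=60, M3→South 7·20=140, M4→South 6·5=30, M5→South 11·22=242, M6→South 4·25=100, M7→South 3·7=21. Service cost 631.
{East}: service cost 704
{North}: service cost 1026
Among all 4 size-1 choices, {South} is lowest.

Choose South only; total service cost 631.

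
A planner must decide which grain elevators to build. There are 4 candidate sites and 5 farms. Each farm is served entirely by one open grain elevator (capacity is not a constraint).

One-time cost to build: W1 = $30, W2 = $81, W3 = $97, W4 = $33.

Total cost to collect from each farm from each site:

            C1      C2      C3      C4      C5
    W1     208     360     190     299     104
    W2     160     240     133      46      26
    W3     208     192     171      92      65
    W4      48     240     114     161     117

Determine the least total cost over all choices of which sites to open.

For any fixed open set, each farm goes to its cheapest open site; total = fixed + service.
{W2, W4}: C1→W4 48, C2→W2 240, C3→W4 114, C4→W2 46, C5→W2 26. Service 474; fixed 114; total 588.
{W1, W2, W4}: C1→W4 48, C2→W2 240, C3→W4 114, C4→W2 46, C5→W2 26. Service 474; fixed 144; total 618.
{W2, W3, W4}: service 426 + fixed 211 = 637
{W1, W2, W3, W4}: service 426 + fixed 241 = 667
(All 15 nonempty subsets were checked; W2 and W4 is lowest.)

Minimum total cost: 588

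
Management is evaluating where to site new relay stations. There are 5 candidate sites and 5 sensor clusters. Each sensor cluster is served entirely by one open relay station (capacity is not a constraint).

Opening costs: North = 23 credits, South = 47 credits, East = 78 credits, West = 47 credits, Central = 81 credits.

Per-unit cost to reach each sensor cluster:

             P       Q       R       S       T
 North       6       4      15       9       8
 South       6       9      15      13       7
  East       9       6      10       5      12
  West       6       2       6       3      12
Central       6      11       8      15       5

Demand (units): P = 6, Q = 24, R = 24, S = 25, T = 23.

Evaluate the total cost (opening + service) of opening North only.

Each sensor cluster is assigned to its cheapest site among the open ones.
{North}: P→North 6·6=36, Q→North 4·24=96, R→North 15·24=360, S→North 9·25=225, T→North 8·23=184. Service 901; fixed 23; total 924.

Total cost: 924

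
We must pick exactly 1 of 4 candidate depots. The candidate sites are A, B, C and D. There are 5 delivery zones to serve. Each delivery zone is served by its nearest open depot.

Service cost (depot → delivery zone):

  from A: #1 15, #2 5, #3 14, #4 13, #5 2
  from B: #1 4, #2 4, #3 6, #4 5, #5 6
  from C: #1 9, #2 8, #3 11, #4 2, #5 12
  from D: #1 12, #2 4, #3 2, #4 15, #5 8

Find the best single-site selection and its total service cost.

With exactly 1 open, each delivery zone uses its cheapest among the chosen.
{B}: #1→B 4, #2→B 4, #3→B 6, #4→B 5, #5→B 6. Service cost 25.
{D}: service cost 41
{C}: service cost 42
Among all 4 size-1 choices, {B} is lowest.

Choose B only; total service cost 25.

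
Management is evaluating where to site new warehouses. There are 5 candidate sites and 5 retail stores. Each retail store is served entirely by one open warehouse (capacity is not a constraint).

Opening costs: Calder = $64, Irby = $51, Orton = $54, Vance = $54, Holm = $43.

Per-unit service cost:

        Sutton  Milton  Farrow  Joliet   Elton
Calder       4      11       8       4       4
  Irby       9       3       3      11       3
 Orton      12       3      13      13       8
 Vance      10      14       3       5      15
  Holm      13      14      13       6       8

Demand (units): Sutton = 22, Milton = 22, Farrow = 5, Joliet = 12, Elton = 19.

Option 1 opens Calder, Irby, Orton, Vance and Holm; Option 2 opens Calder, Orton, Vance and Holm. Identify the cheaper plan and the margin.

Option 2 is cheaper by 32.

Option 1: {Calder, Irby, Orton, Vance, Holm}: Sutton→Calder 4·22=88, Milton→Irby 3·22=66, Farrow→Irby 3·5=15, Joliet→Calder 4·12=48, Elton→Irby 3·19=57. Service 274; fixed 266; total 540.
Option 2: {Calder, Orton, Vance, Holm}: Sutton→Calder 4·22=88, Milton→Orton 3·22=66, Farrow→Vance 3·5=15, Joliet→Calder 4·12=48, Elton→Calder 4·19=76. Service 293; fixed 215; total 508.
Difference: |540 − 508| = 32.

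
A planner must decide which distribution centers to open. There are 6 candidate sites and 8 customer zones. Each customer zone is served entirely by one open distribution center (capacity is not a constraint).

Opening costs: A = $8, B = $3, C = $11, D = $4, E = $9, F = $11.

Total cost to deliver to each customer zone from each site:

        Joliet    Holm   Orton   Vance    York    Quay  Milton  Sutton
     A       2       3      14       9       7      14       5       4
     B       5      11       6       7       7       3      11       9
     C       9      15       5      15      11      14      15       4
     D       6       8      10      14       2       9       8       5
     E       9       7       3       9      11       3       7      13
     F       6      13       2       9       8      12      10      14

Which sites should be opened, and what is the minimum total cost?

For any fixed open set, each customer zone goes to its cheapest open site; total = fixed + service.
{A, B, D}: Joliet→A 2, Holm→A 3, Orton→B 6, Vance→B 7, York→D 2, Quay→B 3, Milton→A 5, Sutton→A 4. Service 32; fixed 15; total 47.
{A, B}: Joliet→A 2, Holm→A 3, Orton→B 6, Vance→B 7, York→A 7, Quay→B 3, Milton→A 5, Sutton→A 4. Service 37; fixed 11; total 48.
{B, D}: service 44 + fixed 7 = 51
{A, B, C, D, E, F}: service 28 + fixed 46 = 74
No other subset beats 47.

Open A, B and D; minimum total cost 47.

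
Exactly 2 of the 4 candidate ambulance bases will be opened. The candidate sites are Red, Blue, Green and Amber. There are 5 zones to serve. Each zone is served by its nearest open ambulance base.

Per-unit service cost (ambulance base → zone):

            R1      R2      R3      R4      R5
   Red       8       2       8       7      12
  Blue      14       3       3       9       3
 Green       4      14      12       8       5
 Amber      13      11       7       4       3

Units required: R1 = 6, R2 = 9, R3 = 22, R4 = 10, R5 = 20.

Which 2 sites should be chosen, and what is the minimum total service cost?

With exactly 2 open, each zone uses its cheapest among the chosen.
{Blue, Green}: R1→Green 4·6=24, R2→Blue 3·9=27, R3→Blue 3·22=66, R4→Green 8·10=80, R5→Blue 3·20=60. Service cost 257.
{Red, Blue}: service cost 262
{Blue, Amber}: service cost 271
Among all 6 size-2 choices, {Blue, Green} is lowest.

Choose Blue and Green; total service cost 257.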